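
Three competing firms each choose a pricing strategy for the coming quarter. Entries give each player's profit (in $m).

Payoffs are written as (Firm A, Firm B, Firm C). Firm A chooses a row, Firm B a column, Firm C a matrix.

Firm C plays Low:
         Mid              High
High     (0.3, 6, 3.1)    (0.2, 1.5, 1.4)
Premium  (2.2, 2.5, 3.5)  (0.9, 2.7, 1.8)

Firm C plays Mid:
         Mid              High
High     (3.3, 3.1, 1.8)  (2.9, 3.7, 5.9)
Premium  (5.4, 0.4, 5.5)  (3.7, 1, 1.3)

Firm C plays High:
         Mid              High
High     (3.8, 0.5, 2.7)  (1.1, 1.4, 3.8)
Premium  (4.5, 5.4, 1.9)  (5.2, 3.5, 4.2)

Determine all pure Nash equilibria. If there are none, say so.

(High, Mid, Low): Firm A can switch to Premium (0.3 → 2.2). Not NE.
(High, Mid, Mid): Firm A can switch to Premium (3.3 → 5.4). Not NE.
(High, Mid, High): Firm A can switch to Premium (3.8 → 4.5). Not NE.
(High, High, Low): Firm A can switch to Premium (0.2 → 0.9). Not NE.
(High, High, Mid): Firm A can switch to Premium (2.9 → 3.7). Not NE.
(High, High, High): Firm A can switch to Premium (1.1 → 5.2). Not NE.
(Premium, Mid, Low): Firm B can switch to High (2.5 → 2.7). Not NE.
(Premium, Mid, Mid): Firm B can switch to High (0.4 → 1). Not NE.
(The remaining 4 profiles each have a profitable deviation by the same check.)

This game has no pure Nash equilibrium.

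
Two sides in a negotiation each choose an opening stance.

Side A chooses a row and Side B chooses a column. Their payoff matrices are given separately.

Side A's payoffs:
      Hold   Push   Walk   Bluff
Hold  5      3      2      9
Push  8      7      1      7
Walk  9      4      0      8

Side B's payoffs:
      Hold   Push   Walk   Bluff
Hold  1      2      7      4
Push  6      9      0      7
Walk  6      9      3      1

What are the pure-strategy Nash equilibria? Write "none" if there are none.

Side A against Hold: payoffs 5, 8, 9 → best response Walk.
Side A against Push: payoffs 3, 7, 4 → best response Push.
Side A against Walk: payoffs 2, 1, 0 → best response Hold.
Side A against Bluff: payoffs 9, 7, 8 → best response Hold.
Side B against Hold: payoffs 1, 2, 7, 4 → best response Walk.
Side B against Push: payoffs 6, 9, 0, 7 → best response Push.
Side B against Walk: payoffs 6, 9, 3, 1 → best response Push.
Mutual best responses: (Hold, Walk); (Push, Push).

(Hold, Walk); (Push, Push)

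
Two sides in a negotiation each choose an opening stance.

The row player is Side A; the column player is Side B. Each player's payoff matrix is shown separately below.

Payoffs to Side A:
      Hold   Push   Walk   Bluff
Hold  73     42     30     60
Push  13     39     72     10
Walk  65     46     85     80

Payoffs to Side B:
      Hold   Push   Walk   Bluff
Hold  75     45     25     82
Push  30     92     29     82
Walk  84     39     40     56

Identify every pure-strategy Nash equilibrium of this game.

none

(Hold, Hold): Side B can switch to Bluff (75 → 82). Not NE.
(Hold, Push): Side A can switch to Walk (42 → 46). Not NE.
(Hold, Walk): Side A can switch to Push (30 → 72). Not NE.
(Hold, Bluff): Side A can switch to Walk (60 → 80). Not NE.
(Push, Hold): Side A can switch to Hold (13 → 73). Not NE.
(Push, Push): Side A can switch to Hold (39 → 42). Not NE.
(Push, Walk): Side A can switch to Walk (72 → 85). Not NE.
(Push, Bluff): Side A can switch to Hold (10 → 60). Not NE.
(The remaining 4 profiles each have a profitable deviation by the same check.)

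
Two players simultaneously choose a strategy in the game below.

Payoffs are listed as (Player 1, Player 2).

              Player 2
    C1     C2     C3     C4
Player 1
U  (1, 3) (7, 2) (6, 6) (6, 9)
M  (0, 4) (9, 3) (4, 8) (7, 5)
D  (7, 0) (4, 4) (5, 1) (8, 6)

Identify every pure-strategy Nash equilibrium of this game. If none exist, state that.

(U, C1): Player 1 can switch to D (1 → 7). Not NE.
(U, C2): Player 1 can switch to M (7 → 9). Not NE.
(U, C3): Player 2 can switch to C4 (6 → 9). Not NE.
(U, C4): Player 1 can switch to M (6 → 7). Not NE.
(M, C1): Player 1 can switch to U (0 → 1). Not NE.
(M, C2): Player 2 can switch to C1 (3 → 4). Not NE.
(M, C3): Player 1 can switch to U (4 → 6). Not NE.
(M, C4): Player 1 can switch to D (7 → 8). Not NE.
(D, C1): Player 2 can switch to C2 (0 → 4). Not NE.
(D, C2): Player 1 can switch to U (4 → 7). Not NE.
(D, C3): Player 1 can switch to U (5 → 6). Not NE.
(D, C4): Player 1 gets 8, best alternative 7; Player 2 gets 6, best alternative 4. No profitable deviation — NE.

(D, C4)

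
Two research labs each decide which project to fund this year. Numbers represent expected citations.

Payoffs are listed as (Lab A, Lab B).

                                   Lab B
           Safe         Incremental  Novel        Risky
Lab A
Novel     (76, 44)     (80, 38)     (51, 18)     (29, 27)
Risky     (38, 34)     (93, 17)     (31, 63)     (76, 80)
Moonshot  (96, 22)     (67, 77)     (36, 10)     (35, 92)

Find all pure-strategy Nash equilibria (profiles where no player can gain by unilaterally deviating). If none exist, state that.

Lab A against Safe: payoffs 76, 38, 96 → best response Moonshot.
Lab A against Incremental: payoffs 80, 93, 67 → best response Risky.
Lab A against Novel: payoffs 51, 31, 36 → best response Novel.
Lab A against Risky: payoffs 29, 76, 35 → best response Risky.
Lab B against Novel: payoffs 44, 38, 18, 27 → best response Safe.
Lab B against Risky: payoffs 34, 17, 63, 80 → best response Risky.
Lab B against Moonshot: payoffs 22, 77, 10, 92 → best response Risky.
Mutual best responses: (Risky, Risky).

Pure NE: (Risky, Risky)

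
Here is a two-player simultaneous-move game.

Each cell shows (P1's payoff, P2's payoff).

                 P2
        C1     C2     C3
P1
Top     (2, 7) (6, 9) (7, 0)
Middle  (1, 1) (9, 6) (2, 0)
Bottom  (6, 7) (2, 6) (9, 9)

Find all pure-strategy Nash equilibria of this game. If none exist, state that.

Pure-strategy Nash equilibria: (Middle, C2), (Bottom, C3)

P1 against C1: payoffs 2, 1, 6 → best response Bottom.
P1 against C2: payoffs 6, 9, 2 → best response Middle.
P1 against C3: payoffs 7, 2, 9 → best response Bottom.
P2 against Top: payoffs 7, 9, 0 → best response C2.
P2 against Middle: payoffs 1, 6, 0 → best response C2.
P2 against Bottom: payoffs 7, 6, 9 → best response C3.
Mutual best responses: (Middle, C2); (Bottom, C3).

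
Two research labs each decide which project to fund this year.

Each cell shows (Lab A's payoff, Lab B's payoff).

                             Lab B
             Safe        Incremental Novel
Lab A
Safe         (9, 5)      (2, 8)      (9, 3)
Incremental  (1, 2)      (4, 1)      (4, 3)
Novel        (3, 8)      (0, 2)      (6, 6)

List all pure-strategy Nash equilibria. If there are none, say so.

(Safe, Safe): Lab B can switch to Incremental (5 → 8). Not NE.
(Safe, Incremental): Lab A can switch to Incremental (2 → 4). Not NE.
(Safe, Novel): Lab B can switch to Safe (3 → 5). Not NE.
(Incremental, Safe): Lab A can switch to Safe (1 → 9). Not NE.
(Incremental, Incremental): Lab B can switch to Safe (1 → 2). Not NE.
(Incremental, Novel): Lab A can switch to Safe (4 → 9). Not NE.
(Novel, Safe): Lab A can switch to Safe (3 → 9). Not NE.
(Novel, Incremental): Lab A can switch to Safe (0 → 2). Not NE.
(Novel, Novel): Lab A can switch to Safe (6 → 9). Not NE.

There is no pure-strategy Nash equilibrium.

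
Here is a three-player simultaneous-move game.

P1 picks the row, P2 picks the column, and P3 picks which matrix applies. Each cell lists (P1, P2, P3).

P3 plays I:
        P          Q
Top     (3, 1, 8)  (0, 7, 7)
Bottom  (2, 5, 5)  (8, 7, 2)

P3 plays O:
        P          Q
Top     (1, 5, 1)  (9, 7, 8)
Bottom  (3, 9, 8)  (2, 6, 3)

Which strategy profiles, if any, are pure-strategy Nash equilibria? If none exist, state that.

(Top, P, I): P2 can switch to Q (1 → 7). Not NE.
(Top, P, O): P1 can switch to Bottom (1 → 3). Not NE.
(Top, Q, I): P1 can switch to Bottom (0 → 8). Not NE.
(Top, Q, O): P1 gets 9, best alternative 2; P2 gets 7, best alternative 5; P3 gets 8, best alternative 7. No profitable deviation — NE.
(Bottom, P, I): P1 can switch to Top (2 → 3). Not NE.
(Bottom, P, O): P1 gets 3, best alternative 1; P2 gets 9, best alternative 6; P3 gets 8, best alternative 5. No profitable deviation — NE.
(Bottom, Q, I): P3 can switch to O (2 → 3). Not NE.
(Bottom, Q, O): P1 can switch to Top (2 → 9). Not NE.

The pure Nash equilibria are (Top, Q, O), (Bottom, P, O).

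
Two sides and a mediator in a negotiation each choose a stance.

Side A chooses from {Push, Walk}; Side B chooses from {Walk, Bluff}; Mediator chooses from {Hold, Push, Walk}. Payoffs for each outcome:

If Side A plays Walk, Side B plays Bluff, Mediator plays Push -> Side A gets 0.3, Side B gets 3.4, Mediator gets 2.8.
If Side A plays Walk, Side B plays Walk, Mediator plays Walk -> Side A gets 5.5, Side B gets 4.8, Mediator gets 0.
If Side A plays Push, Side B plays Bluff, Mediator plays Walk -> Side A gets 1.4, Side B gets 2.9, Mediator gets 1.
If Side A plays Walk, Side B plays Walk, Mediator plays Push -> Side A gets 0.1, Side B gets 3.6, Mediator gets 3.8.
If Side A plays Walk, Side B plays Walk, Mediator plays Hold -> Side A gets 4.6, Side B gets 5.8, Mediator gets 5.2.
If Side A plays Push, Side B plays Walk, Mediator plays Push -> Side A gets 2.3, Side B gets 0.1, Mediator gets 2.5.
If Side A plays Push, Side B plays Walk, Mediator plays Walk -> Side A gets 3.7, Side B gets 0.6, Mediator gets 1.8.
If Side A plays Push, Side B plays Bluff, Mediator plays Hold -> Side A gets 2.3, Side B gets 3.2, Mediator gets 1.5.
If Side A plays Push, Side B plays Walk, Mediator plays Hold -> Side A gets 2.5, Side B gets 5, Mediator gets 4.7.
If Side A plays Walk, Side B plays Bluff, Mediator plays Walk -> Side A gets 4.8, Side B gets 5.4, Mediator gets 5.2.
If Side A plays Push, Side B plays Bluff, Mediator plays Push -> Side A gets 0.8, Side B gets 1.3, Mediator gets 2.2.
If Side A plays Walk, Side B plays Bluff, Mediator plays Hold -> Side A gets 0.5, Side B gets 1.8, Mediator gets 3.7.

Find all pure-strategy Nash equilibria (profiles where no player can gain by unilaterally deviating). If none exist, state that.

Mark each player's best response to every combination of opponents' strategies; a profile where every player is best-responding is a pure Nash equilibrium.
Side A against (Walk, Hold): payoffs 2.5, 4.6 → best response Walk.
Side A against (Walk, Push): payoffs 2.3, 0.1 → best response Push.
Side A against (Walk, Walk): payoffs 3.7, 5.5 → best response Walk.
Side A against (Bluff, Hold): payoffs 2.3, 0.5 → best response Push.
Side A against (Bluff, Push): payoffs 0.8, 0.3 → best response Push.
Side A against (Bluff, Walk): payoffs 1.4, 4.8 → best response Walk.
Side B against (Push, Hold): payoffs 5, 3.2 → best response Walk.
Side B against (Push, Push): payoffs 0.1, 1.3 → best response Bluff.
Side B against (Push, Walk): payoffs 0.6, 2.9 → best response Bluff.
Side B against (Walk, Hold): payoffs 5.8, 1.8 → best response Walk.
Side B against (Walk, Push): payoffs 3.6, 3.4 → best response Walk.
Side B against (Walk, Walk): payoffs 4.8, 5.4 → best response Bluff.
Mediator against (Push, Walk): payoffs 4.7, 2.5, 1.8 → best response Hold.
Mediator against (Push, Bluff): payoffs 1.5, 2.2, 1 → best response Push.
Mediator against (Walk, Walk): payoffs 5.2, 3.8, 0 → best response Hold.
Mediator against (Walk, Bluff): payoffs 3.7, 2.8, 5.2 → best response Walk.
Mutual best responses: (Push, Bluff, Push); (Walk, Walk, Hold); (Walk, Bluff, Walk).

Pure-strategy Nash equilibria: (Push, Bluff, Push); (Walk, Walk, Hold); (Walk, Bluff, Walk)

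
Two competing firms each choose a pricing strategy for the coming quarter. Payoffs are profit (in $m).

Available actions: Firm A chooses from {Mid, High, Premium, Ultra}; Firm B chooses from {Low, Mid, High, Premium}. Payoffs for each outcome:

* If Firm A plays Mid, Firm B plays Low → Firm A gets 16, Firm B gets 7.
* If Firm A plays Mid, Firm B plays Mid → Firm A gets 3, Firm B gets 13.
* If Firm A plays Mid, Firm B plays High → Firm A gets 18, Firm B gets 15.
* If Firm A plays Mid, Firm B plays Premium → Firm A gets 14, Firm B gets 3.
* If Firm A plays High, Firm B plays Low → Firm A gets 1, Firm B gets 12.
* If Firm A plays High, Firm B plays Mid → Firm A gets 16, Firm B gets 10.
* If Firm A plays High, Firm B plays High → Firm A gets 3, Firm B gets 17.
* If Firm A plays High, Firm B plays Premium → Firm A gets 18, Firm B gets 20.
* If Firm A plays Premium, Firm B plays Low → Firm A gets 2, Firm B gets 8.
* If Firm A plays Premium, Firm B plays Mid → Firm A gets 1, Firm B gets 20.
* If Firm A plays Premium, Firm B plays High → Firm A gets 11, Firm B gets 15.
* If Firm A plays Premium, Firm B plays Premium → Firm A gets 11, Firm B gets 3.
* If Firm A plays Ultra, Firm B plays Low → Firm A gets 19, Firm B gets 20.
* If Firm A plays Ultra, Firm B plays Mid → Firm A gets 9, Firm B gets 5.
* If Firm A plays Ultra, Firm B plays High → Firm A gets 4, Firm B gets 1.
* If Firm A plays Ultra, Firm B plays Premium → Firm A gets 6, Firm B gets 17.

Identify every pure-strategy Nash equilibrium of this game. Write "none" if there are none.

(Mid, Low): Firm A can switch to Ultra (16 → 19). Not NE.
(Mid, Mid): Firm A can switch to High (3 → 16). Not NE.
(Mid, High): Firm A gets 18, best alternative 11; Firm B gets 15, best alternative 13. No profitable deviation — NE.
(Mid, Premium): Firm A can switch to High (14 → 18). Not NE.
(High, Low): Firm A can switch to Mid (1 → 16). Not NE.
(High, Mid): Firm B can switch to Low (10 → 12). Not NE.
(High, High): Firm A can switch to Mid (3 → 18). Not NE.
(High, Premium): Firm A gets 18, best alternative 14; Firm B gets 20, best alternative 17. No profitable deviation — NE.
(Premium, Low): Firm A can switch to Mid (2 → 16). Not NE.
(Premium, Mid): Firm A can switch to Mid (1 → 3). Not NE.
(Ultra, Low): Firm A gets 19, best alternative 16; Firm B gets 20, best alternative 17. No profitable deviation — NE.
(The remaining 5 profiles each have a profitable deviation by the same check.)

The pure Nash equilibria are (Mid, High); (High, Premium); (Ultra, Low).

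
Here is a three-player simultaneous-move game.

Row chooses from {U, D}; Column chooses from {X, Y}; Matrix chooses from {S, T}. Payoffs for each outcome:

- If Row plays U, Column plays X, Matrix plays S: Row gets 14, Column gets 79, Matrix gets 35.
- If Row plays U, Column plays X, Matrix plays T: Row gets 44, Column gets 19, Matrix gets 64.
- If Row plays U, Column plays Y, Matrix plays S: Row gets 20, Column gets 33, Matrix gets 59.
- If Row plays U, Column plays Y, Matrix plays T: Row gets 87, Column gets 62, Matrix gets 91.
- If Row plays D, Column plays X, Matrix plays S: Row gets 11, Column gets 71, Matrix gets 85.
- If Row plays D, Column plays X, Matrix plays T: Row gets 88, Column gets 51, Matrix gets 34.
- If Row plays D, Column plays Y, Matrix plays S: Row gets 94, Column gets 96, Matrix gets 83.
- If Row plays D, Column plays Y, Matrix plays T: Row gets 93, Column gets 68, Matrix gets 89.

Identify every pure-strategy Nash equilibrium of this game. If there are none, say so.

Mark each player's best response to every combination of opponents' strategies; a profile where every player is best-responding is a pure Nash equilibrium.
Row against (X, S): payoffs 14, 11 → best response U.
Row against (X, T): payoffs 44, 88 → best response D.
Row against (Y, S): payoffs 20, 94 → best response D.
Row against (Y, T): payoffs 87, 93 → best response D.
Column against (U, S): payoffs 79, 33 → best response X.
Column against (U, T): payoffs 19, 62 → best response Y.
Column against (D, S): payoffs 71, 96 → best response Y.
Column against (D, T): payoffs 51, 68 → best response Y.
Matrix against (U, X): payoffs 35, 64 → best response T.
Matrix against (U, Y): payoffs 59, 91 → best response T.
Matrix against (D, X): payoffs 85, 34 → best response S.
Matrix against (D, Y): payoffs 83, 89 → best response T.
Mutual best responses: (D, Y, T).

Pure NE: (D, Y, T)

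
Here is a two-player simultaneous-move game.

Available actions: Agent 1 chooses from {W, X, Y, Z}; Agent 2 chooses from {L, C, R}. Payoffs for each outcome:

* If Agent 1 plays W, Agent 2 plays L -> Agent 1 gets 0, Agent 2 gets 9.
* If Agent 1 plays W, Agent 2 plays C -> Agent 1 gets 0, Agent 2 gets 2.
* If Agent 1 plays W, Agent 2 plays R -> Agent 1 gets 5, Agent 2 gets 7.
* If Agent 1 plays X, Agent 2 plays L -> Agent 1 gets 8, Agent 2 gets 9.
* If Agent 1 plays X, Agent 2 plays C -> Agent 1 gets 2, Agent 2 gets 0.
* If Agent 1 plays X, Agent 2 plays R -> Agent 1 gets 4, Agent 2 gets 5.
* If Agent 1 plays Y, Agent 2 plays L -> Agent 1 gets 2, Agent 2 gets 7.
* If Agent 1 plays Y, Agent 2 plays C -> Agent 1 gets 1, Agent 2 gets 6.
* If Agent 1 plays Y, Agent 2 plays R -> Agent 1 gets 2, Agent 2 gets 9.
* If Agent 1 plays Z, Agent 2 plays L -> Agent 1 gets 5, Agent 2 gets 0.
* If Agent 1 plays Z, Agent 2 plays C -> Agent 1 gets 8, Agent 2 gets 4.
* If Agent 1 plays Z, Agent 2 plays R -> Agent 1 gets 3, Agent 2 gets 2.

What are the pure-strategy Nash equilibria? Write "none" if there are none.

Check each profile: it is a Nash equilibrium iff no player can strictly gain by switching unilaterally.
(W, L): Agent 1 can switch to X (0 → 8). Not NE.
(W, C): Agent 1 can switch to X (0 → 2). Not NE.
(W, R): Agent 2 can switch to L (7 → 9). Not NE.
(X, L): Agent 1 gets 8, best alternative 5; Agent 2 gets 9, best alternative 5. No profitable deviation — NE.
(X, C): Agent 1 can switch to Z (2 → 8). Not NE.
(X, R): Agent 1 can switch to W (4 → 5). Not NE.
(Y, L): Agent 1 can switch to X (2 → 8). Not NE.
(Y, C): Agent 1 can switch to X (1 → 2). Not NE.
(Y, R): Agent 1 can switch to W (2 → 5). Not NE.
(Z, C): Agent 1 gets 8, best alternative 2; Agent 2 gets 4, best alternative 2. No profitable deviation — NE.
(The remaining 2 profiles each have a profitable deviation by the same check.)

Pure-strategy Nash equilibria: (X, L) and (Z, C)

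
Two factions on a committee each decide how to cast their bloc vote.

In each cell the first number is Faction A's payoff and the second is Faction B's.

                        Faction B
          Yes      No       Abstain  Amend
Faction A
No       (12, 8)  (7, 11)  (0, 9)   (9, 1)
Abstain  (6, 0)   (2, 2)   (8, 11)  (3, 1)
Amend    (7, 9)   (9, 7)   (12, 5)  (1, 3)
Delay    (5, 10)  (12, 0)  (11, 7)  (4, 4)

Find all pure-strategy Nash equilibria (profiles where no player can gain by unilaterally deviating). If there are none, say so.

There is no pure-strategy Nash equilibrium.

Faction A against Yes: payoffs 12, 6, 7, 5 → best response No.
Faction A against No: payoffs 7, 2, 9, 12 → best response Delay.
Faction A against Abstain: payoffs 0, 8, 12, 11 → best response Amend.
Faction A against Amend: payoffs 9, 3, 1, 4 → best response No.
Faction B against No: payoffs 8, 11, 9, 1 → best response No.
Faction B against Abstain: payoffs 0, 2, 11, 1 → best response Abstain.
Faction B against Amend: payoffs 9, 7, 5, 3 → best response Yes.
Faction B against Delay: payoffs 10, 0, 7, 4 → best response Yes.
No profile is a mutual best response for all players.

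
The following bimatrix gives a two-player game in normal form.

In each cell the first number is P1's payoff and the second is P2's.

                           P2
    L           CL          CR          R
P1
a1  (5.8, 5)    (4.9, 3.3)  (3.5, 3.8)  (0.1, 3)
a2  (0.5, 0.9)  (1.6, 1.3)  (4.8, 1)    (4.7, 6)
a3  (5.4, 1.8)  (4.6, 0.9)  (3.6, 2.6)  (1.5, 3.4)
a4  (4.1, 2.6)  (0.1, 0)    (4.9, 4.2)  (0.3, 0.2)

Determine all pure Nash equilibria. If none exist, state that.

Check each profile: it is a Nash equilibrium iff no player can strictly gain by switching unilaterally.
(a1, L): P1 gets 5.8, best alternative 5.4; P2 gets 5, best alternative 3.8. No profitable deviation — NE.
(a1, CL): P2 can switch to L (3.3 → 5). Not NE.
(a1, CR): P1 can switch to a2 (3.5 → 4.8). Not NE.
(a1, R): P1 can switch to a2 (0.1 → 4.7). Not NE.
(a2, L): P1 can switch to a1 (0.5 → 5.8). Not NE.
(a2, CL): P1 can switch to a1 (1.6 → 4.9). Not NE.
(a2, CR): P1 can switch to a4 (4.8 → 4.9). Not NE.
(a2, R): P1 gets 4.7, best alternative 1.5; P2 gets 6, best alternative 1.3. No profitable deviation — NE.
(a3, L): P1 can switch to a1 (5.4 → 5.8). Not NE.
(a3, CL): P1 can switch to a1 (4.6 → 4.9). Not NE.
(a3, CR): P1 can switch to a2 (3.6 → 4.8). Not NE.
(a3, R): P1 can switch to a2 (1.5 → 4.7). Not NE.
(a4, L): P1 can switch to a1 (4.1 → 5.8). Not NE.
(a4, CL): P1 can switch to a1 (0.1 → 4.9). Not NE.
(a4, CR): P1 gets 4.9, best alternative 4.8; P2 gets 4.2, best alternative 2.6. No profitable deviation — NE.
(The remaining 1 profile has a profitable deviation by the same check.)

The pure Nash equilibria are (a1, L) and (a2, R) and (a4, CR).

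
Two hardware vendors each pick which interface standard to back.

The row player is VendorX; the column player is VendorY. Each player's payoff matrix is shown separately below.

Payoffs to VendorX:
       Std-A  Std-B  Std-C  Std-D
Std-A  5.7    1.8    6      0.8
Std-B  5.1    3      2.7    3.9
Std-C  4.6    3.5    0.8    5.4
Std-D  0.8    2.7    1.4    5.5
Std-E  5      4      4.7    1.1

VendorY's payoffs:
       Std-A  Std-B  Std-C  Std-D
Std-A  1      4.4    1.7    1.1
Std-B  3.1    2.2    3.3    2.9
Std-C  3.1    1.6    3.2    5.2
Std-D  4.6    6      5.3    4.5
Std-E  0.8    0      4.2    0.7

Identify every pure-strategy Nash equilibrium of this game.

This game has no pure Nash equilibrium.

VendorX against Std-A: payoffs 5.7, 5.1, 4.6, 0.8, 5 → best response Std-A.
VendorX against Std-B: payoffs 1.8, 3, 3.5, 2.7, 4 → best response Std-E.
VendorX against Std-C: payoffs 6, 2.7, 0.8, 1.4, 4.7 → best response Std-A.
VendorX against Std-D: payoffs 0.8, 3.9, 5.4, 5.5, 1.1 → best response Std-D.
VendorY against Std-A: payoffs 1, 4.4, 1.7, 1.1 → best response Std-B.
VendorY against Std-B: payoffs 3.1, 2.2, 3.3, 2.9 → best response Std-C.
VendorY against Std-C: payoffs 3.1, 1.6, 3.2, 5.2 → best response Std-D.
VendorY against Std-D: payoffs 4.6, 6, 5.3, 4.5 → best response Std-B.
VendorY against Std-E: payoffs 0.8, 0, 4.2, 0.7 → best response Std-C.
No profile is a mutual best response for all players.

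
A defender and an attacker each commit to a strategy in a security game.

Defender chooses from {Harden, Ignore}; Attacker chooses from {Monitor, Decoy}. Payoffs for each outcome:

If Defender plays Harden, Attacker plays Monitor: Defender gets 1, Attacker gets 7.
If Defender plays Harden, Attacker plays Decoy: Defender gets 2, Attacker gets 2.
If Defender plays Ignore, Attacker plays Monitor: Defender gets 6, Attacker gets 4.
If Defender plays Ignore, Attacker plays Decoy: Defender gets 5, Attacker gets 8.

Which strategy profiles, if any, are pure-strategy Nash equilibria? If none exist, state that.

(Harden, Monitor): Defender can switch to Ignore (1 → 6). Not NE.
(Harden, Decoy): Defender can switch to Ignore (2 → 5). Not NE.
(Ignore, Monitor): Attacker can switch to Decoy (4 → 8). Not NE.
(Ignore, Decoy): Defender gets 5, best alternative 2; Attacker gets 8, best alternative 4. No profitable deviation — NE.

(Ignore, Decoy)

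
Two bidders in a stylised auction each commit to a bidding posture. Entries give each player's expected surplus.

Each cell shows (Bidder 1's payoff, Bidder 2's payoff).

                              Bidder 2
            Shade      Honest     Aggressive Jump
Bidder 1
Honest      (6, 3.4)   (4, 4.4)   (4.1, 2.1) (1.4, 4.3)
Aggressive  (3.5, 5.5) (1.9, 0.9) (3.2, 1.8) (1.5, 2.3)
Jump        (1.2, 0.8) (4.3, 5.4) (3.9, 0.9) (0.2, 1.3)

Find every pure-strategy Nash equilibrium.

Check each profile: it is a Nash equilibrium iff no player can strictly gain by switching unilaterally.
(Honest, Shade): Bidder 2 can switch to Honest (3.4 → 4.4). Not NE.
(Honest, Honest): Bidder 1 can switch to Jump (4 → 4.3). Not NE.
(Honest, Aggressive): Bidder 2 can switch to Shade (2.1 → 3.4). Not NE.
(Honest, Jump): Bidder 1 can switch to Aggressive (1.4 → 1.5). Not NE.
(Aggressive, Shade): Bidder 1 can switch to Honest (3.5 → 6). Not NE.
(Aggressive, Honest): Bidder 1 can switch to Honest (1.9 → 4). Not NE.
(Aggressive, Aggressive): Bidder 1 can switch to Honest (3.2 → 4.1). Not NE.
(Aggressive, Jump): Bidder 2 can switch to Shade (2.3 → 5.5). Not NE.
(Jump, Honest): Bidder 1 gets 4.3, best alternative 4; Bidder 2 gets 5.4, best alternative 1.3. No profitable deviation — NE.
(The remaining 3 profiles each have a profitable deviation by the same check.)

The unique pure-strategy Nash equilibrium is (Jump, Honest).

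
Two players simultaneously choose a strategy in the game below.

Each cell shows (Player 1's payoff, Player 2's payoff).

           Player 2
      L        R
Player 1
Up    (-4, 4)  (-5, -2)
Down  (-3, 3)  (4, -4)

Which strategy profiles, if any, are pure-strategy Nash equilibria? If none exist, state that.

The unique pure-strategy Nash equilibrium is (Down, L).

Player 1 against L: payoffs -4, -3 → best response Down.
Player 1 against R: payoffs -5, 4 → best response Down.
Player 2 against Up: payoffs 4, -2 → best response L.
Player 2 against Down: payoffs 3, -4 → best response L.
Mutual best responses: (Down, L).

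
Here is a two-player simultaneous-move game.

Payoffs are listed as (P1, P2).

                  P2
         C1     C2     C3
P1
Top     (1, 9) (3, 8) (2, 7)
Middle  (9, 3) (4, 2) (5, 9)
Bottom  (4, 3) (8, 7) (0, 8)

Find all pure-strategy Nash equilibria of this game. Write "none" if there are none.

(Top, C1): P1 can switch to Middle (1 → 9). Not NE.
(Top, C2): P1 can switch to Middle (3 → 4). Not NE.
(Top, C3): P1 can switch to Middle (2 → 5). Not NE.
(Middle, C1): P2 can switch to C3 (3 → 9). Not NE.
(Middle, C2): P1 can switch to Bottom (4 → 8). Not NE.
(Middle, C3): P1 gets 5, best alternative 2; P2 gets 9, best alternative 3. No profitable deviation — NE.
(Bottom, C1): P1 can switch to Middle (4 → 9). Not NE.
(Bottom, C2): P2 can switch to C3 (7 → 8). Not NE.
(Bottom, C3): P1 can switch to Top (0 → 2). Not NE.

Pure NE: (Middle, C3)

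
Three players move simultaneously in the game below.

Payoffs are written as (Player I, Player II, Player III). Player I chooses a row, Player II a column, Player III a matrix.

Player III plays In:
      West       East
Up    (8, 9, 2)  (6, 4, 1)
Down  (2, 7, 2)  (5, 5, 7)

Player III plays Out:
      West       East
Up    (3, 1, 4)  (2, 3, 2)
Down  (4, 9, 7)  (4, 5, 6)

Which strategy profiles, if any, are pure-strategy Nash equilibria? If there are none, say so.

The unique pure-strategy Nash equilibrium is (Down, West, Out).

(Up, West, In): Player III can switch to Out (2 → 4). Not NE.
(Up, West, Out): Player I can switch to Down (3 → 4). Not NE.
(Up, East, In): Player II can switch to West (4 → 9). Not NE.
(Up, East, Out): Player I can switch to Down (2 → 4). Not NE.
(Down, West, In): Player I can switch to Up (2 → 8). Not NE.
(Down, West, Out): Player I gets 4, best alternative 3; Player II gets 9, best alternative 5; Player III gets 7, best alternative 2. No profitable deviation — NE.
(Down, East, In): Player I can switch to Up (5 → 6). Not NE.
(Down, East, Out): Player II can switch to West (5 → 9). Not NE.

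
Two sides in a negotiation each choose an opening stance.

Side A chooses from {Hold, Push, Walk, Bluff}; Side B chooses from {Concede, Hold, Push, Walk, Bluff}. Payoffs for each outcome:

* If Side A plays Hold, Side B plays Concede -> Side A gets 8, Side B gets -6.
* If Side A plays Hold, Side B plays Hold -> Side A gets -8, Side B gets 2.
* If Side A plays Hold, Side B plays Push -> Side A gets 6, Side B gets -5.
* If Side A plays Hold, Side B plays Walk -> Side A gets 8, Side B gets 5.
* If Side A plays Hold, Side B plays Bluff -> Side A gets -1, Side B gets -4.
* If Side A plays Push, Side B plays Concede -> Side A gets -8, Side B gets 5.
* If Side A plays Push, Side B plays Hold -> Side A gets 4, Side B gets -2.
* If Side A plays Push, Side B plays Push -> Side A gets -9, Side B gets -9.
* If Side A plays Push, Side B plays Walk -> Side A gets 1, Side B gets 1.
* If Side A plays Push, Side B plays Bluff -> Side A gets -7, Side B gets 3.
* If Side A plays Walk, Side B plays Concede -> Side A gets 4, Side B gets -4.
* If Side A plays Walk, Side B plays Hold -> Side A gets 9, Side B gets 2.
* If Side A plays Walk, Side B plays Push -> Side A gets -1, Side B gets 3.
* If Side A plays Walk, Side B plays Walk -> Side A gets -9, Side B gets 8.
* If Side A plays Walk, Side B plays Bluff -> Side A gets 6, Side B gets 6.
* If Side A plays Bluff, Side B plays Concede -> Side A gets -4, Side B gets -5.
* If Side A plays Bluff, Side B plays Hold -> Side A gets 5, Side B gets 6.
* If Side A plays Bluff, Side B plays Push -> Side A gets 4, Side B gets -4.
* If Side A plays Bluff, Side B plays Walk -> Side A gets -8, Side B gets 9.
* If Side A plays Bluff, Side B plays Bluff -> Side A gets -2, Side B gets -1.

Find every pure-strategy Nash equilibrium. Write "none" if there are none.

The unique pure-strategy Nash equilibrium is (Hold, Walk).

For each strategy profile, look for a profitable unilateral deviation.
(Hold, Concede): Side B can switch to Hold (-6 → 2). Not NE.
(Hold, Hold): Side A can switch to Push (-8 → 4). Not NE.
(Hold, Push): Side B can switch to Hold (-5 → 2). Not NE.
(Hold, Walk): Side A gets 8, best alternative 1; Side B gets 5, best alternative 2. No profitable deviation — NE.
(Hold, Bluff): Side A can switch to Walk (-1 → 6). Not NE.
(Push, Concede): Side A can switch to Hold (-8 → 8). Not NE.
(Push, Hold): Side A can switch to Walk (4 → 9). Not NE.
(The remaining 13 profiles each have a profitable deviation by the same check.)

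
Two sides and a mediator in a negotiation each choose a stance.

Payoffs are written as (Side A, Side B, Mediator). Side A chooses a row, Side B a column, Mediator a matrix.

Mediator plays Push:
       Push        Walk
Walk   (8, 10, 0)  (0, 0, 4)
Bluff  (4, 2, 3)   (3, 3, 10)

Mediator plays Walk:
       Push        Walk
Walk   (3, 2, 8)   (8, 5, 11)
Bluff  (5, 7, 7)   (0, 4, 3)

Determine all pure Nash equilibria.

For each player, find the best response to each opponent profile; mutual best responses are the pure NE.
Side A against (Push, Push): payoffs 8, 4 → best response Walk.
Side A against (Push, Walk): payoffs 3, 5 → best response Bluff.
Side A against (Walk, Push): payoffs 0, 3 → best response Bluff.
Side A against (Walk, Walk): payoffs 8, 0 → best response Walk.
Side B against (Walk, Push): payoffs 10, 0 → best response Push.
Side B against (Walk, Walk): payoffs 2, 5 → best response Walk.
Side B against (Bluff, Push): payoffs 2, 3 → best response Walk.
Side B against (Bluff, Walk): payoffs 7, 4 → best response Push.
Mediator against (Walk, Push): payoffs 0, 8 → best response Walk.
Mediator against (Walk, Walk): payoffs 4, 11 → best response Walk.
Mediator against (Bluff, Push): payoffs 3, 7 → best response Walk.
Mediator against (Bluff, Walk): payoffs 10, 3 → best response Push.
Mutual best responses: (Walk, Walk, Walk); (Bluff, Push, Walk); (Bluff, Walk, Push).

The pure Nash equilibria are (Walk, Walk, Walk) and (Bluff, Push, Walk) and (Bluff, Walk, Push).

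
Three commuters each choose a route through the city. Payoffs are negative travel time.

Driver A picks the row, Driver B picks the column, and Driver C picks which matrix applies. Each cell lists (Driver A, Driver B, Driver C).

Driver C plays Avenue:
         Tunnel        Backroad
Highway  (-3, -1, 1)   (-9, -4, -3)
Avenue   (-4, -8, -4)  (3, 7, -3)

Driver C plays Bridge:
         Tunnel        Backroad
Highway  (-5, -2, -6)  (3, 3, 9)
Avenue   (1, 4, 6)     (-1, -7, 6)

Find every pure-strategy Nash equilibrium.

Driver A against (Tunnel, Avenue): payoffs -3, -4 → best response Highway.
Driver A against (Tunnel, Bridge): payoffs -5, 1 → best response Avenue.
Driver A against (Backroad, Avenue): payoffs -9, 3 → best response Avenue.
Driver A against (Backroad, Bridge): payoffs 3, -1 → best response Highway.
Driver B against (Highway, Avenue): payoffs -1, -4 → best response Tunnel.
Driver B against (Highway, Bridge): payoffs -2, 3 → best response Backroad.
Driver B against (Avenue, Avenue): payoffs -8, 7 → best response Backroad.
Driver B against (Avenue, Bridge): payoffs 4, -7 → best response Tunnel.
Driver C against (Highway, Tunnel): payoffs 1, -6 → best response Avenue.
Driver C against (Highway, Backroad): payoffs -3, 9 → best response Bridge.
Driver C against (Avenue, Tunnel): payoffs -4, 6 → best response Bridge.
Driver C against (Avenue, Backroad): payoffs -3, 6 → best response Bridge.
Mutual best responses: (Highway, Tunnel, Avenue); (Highway, Backroad, Bridge); (Avenue, Tunnel, Bridge).

The pure Nash equilibria are (Highway, Tunnel, Avenue); (Highway, Backroad, Bridge); (Avenue, Tunnel, Bridge).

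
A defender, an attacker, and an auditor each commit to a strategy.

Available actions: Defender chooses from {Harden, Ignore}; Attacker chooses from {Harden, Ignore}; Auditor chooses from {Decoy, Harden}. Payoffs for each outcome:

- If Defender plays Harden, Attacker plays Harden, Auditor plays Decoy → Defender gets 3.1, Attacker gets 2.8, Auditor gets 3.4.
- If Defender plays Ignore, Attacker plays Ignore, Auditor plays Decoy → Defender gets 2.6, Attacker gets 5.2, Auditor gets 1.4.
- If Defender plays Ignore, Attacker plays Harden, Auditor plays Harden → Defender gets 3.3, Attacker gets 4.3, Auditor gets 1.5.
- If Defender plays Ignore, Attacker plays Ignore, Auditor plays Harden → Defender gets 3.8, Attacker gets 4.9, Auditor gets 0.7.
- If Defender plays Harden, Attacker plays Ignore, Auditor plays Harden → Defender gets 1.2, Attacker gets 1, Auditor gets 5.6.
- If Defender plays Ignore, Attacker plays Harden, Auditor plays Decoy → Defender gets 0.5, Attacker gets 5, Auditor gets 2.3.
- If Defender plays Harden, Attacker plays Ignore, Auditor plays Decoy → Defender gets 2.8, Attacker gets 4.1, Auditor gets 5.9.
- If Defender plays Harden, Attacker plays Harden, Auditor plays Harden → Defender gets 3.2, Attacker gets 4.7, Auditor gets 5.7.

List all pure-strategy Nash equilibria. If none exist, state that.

(Harden, Ignore, Decoy)

For each strategy profile, look for a profitable unilateral deviation.
(Harden, Harden, Decoy): Attacker can switch to Ignore (2.8 → 4.1). Not NE.
(Harden, Harden, Harden): Defender can switch to Ignore (3.2 → 3.3). Not NE.
(Harden, Ignore, Decoy): Defender gets 2.8, best alternative 2.6; Attacker gets 4.1, best alternative 2.8; Auditor gets 5.9, best alternative 5.6. No profitable deviation — NE.
(Harden, Ignore, Harden): Defender can switch to Ignore (1.2 → 3.8). Not NE.
(Ignore, Harden, Decoy): Defender can switch to Harden (0.5 → 3.1). Not NE.
(Ignore, Harden, Harden): Attacker can switch to Ignore (4.3 → 4.9). Not NE.
(Ignore, Ignore, Decoy): Defender can switch to Harden (2.6 → 2.8). Not NE.
(Ignore, Ignore, Harden): Auditor can switch to Decoy (0.7 → 1.4). Not NE.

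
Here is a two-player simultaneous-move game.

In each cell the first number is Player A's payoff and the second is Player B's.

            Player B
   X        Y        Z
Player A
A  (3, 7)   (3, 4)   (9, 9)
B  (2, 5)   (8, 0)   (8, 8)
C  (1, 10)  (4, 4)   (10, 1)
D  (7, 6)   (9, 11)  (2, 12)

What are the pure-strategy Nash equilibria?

This game has no pure Nash equilibrium.

Check each profile: it is a Nash equilibrium iff no player can strictly gain by switching unilaterally.
(A, X): Player A can switch to D (3 → 7). Not NE.
(A, Y): Player A can switch to B (3 → 8). Not NE.
(A, Z): Player A can switch to C (9 → 10). Not NE.
(B, X): Player A can switch to A (2 → 3). Not NE.
(B, Y): Player A can switch to D (8 → 9). Not NE.
(B, Z): Player A can switch to A (8 → 9). Not NE.
(C, X): Player A can switch to A (1 → 3). Not NE.
(C, Y): Player A can switch to B (4 → 8). Not NE.
(C, Z): Player B can switch to X (1 → 10). Not NE.
(D, X): Player B can switch to Y (6 → 11). Not NE.
(D, Y): Player B can switch to Z (11 → 12). Not NE.
(D, Z): Player A can switch to A (2 → 9). Not NE.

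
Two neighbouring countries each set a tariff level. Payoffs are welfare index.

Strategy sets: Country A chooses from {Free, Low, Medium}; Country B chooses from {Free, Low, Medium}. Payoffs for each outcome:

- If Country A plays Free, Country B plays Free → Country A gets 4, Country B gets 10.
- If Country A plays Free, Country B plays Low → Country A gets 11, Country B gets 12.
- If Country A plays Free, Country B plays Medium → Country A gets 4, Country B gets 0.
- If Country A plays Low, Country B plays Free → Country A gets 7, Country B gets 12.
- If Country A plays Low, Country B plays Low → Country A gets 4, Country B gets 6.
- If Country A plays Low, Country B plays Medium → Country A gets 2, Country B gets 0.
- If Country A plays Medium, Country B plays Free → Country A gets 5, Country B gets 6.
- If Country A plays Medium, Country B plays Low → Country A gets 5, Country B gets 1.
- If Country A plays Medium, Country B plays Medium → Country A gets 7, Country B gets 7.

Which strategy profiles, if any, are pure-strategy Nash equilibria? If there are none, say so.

The pure Nash equilibria are (Free, Low), (Low, Free), (Medium, Medium).

Country A against Free: payoffs 4, 7, 5 → best response Low.
Country A against Low: payoffs 11, 4, 5 → best response Free.
Country A against Medium: payoffs 4, 2, 7 → best response Medium.
Country B against Free: payoffs 10, 12, 0 → best response Low.
Country B against Low: payoffs 12, 6, 0 → best response Free.
Country B against Medium: payoffs 6, 1, 7 → best response Medium.
Mutual best responses: (Free, Low); (Low, Free); (Medium, Medium).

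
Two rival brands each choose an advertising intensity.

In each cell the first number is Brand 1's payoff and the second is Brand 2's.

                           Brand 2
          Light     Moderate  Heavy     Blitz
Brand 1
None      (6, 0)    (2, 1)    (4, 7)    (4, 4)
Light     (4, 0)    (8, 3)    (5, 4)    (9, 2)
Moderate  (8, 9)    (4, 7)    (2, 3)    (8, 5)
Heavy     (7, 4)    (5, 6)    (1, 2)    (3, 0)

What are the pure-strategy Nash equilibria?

(Light, Heavy), (Moderate, Light)

Mark each player's best response to every combination of opponents' strategies; a profile where every player is best-responding is a pure Nash equilibrium.
Brand 1 against Light: payoffs 6, 4, 8, 7 → best response Moderate.
Brand 1 against Moderate: payoffs 2, 8, 4, 5 → best response Light.
Brand 1 against Heavy: payoffs 4, 5, 2, 1 → best response Light.
Brand 1 against Blitz: payoffs 4, 9, 8, 3 → best response Light.
Brand 2 against None: payoffs 0, 1, 7, 4 → best response Heavy.
Brand 2 against Light: payoffs 0, 3, 4, 2 → best response Heavy.
Brand 2 against Moderate: payoffs 9, 7, 3, 5 → best response Light.
Brand 2 against Heavy: payoffs 4, 6, 2, 0 → best response Moderate.
Mutual best responses: (Light, Heavy); (Moderate, Light).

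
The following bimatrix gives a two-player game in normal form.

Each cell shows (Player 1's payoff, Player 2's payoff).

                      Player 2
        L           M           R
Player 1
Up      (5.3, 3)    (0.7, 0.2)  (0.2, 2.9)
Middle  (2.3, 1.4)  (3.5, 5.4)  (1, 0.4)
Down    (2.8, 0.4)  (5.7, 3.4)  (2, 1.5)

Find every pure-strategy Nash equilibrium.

The pure Nash equilibria are (Up, L), (Down, M).

(Up, L): Player 1 gets 5.3, best alternative 2.8; Player 2 gets 3, best alternative 2.9. No profitable deviation — NE.
(Up, M): Player 1 can switch to Middle (0.7 → 3.5). Not NE.
(Up, R): Player 1 can switch to Middle (0.2 → 1). Not NE.
(Middle, L): Player 1 can switch to Up (2.3 → 5.3). Not NE.
(Middle, M): Player 1 can switch to Down (3.5 → 5.7). Not NE.
(Middle, R): Player 1 can switch to Down (1 → 2). Not NE.
(Down, L): Player 1 can switch to Up (2.8 → 5.3). Not NE.
(Down, M): Player 1 gets 5.7, best alternative 3.5; Player 2 gets 3.4, best alternative 1.5. No profitable deviation — NE.
(The remaining 1 profile has a profitable deviation by the same check.)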